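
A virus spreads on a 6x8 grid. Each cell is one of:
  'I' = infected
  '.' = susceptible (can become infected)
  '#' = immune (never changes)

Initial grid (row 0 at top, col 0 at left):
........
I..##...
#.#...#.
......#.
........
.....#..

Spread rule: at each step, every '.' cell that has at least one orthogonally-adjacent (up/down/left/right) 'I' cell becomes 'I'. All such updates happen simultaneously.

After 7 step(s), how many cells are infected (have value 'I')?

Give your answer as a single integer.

Step 0 (initial): 1 infected
Step 1: +2 new -> 3 infected
Step 2: +3 new -> 6 infected
Step 3: +2 new -> 8 infected
Step 4: +4 new -> 12 infected
Step 5: +5 new -> 17 infected
Step 6: +6 new -> 23 infected
Step 7: +6 new -> 29 infected

Answer: 29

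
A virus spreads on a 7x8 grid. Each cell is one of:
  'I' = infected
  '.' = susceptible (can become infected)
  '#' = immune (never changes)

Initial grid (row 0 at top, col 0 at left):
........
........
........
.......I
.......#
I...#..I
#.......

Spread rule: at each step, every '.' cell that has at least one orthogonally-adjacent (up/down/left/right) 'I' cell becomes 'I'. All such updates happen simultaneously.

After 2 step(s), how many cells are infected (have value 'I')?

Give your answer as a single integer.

Answer: 19

Derivation:
Step 0 (initial): 3 infected
Step 1: +6 new -> 9 infected
Step 2: +10 new -> 19 infected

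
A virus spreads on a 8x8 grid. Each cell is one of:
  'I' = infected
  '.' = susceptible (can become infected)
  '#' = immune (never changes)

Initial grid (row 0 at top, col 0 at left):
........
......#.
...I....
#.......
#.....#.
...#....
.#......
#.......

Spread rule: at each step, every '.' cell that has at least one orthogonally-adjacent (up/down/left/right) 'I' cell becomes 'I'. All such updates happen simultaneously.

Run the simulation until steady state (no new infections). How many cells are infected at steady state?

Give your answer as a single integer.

Answer: 57

Derivation:
Step 0 (initial): 1 infected
Step 1: +4 new -> 5 infected
Step 2: +8 new -> 13 infected
Step 3: +10 new -> 23 infected
Step 4: +9 new -> 32 infected
Step 5: +8 new -> 40 infected
Step 6: +8 new -> 48 infected
Step 7: +6 new -> 54 infected
Step 8: +2 new -> 56 infected
Step 9: +1 new -> 57 infected
Step 10: +0 new -> 57 infected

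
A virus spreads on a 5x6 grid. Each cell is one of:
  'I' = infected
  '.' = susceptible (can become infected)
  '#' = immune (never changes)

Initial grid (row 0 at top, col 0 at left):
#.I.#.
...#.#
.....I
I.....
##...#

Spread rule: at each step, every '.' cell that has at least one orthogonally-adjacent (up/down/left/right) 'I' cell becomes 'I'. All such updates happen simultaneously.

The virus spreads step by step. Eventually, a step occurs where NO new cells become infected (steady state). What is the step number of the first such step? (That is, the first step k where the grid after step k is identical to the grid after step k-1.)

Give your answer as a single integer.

Answer: 5

Derivation:
Step 0 (initial): 3 infected
Step 1: +7 new -> 10 infected
Step 2: +8 new -> 18 infected
Step 3: +3 new -> 21 infected
Step 4: +1 new -> 22 infected
Step 5: +0 new -> 22 infected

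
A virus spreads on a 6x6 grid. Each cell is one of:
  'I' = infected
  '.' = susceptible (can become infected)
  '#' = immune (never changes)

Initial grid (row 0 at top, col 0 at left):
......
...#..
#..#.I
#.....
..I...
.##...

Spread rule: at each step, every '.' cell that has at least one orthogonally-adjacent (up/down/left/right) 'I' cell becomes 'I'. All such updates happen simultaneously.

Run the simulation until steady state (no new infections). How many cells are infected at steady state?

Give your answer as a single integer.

Step 0 (initial): 2 infected
Step 1: +6 new -> 8 infected
Step 2: +10 new -> 18 infected
Step 3: +6 new -> 24 infected
Step 4: +3 new -> 27 infected
Step 5: +2 new -> 29 infected
Step 6: +1 new -> 30 infected
Step 7: +0 new -> 30 infected

Answer: 30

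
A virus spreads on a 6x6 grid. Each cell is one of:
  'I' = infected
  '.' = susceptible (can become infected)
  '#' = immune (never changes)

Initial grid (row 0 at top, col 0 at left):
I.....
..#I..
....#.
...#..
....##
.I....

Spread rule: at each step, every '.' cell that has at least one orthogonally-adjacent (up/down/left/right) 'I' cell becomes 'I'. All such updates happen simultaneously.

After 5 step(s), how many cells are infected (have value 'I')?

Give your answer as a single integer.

Answer: 31

Derivation:
Step 0 (initial): 3 infected
Step 1: +8 new -> 11 infected
Step 2: +10 new -> 21 infected
Step 3: +7 new -> 28 infected
Step 4: +2 new -> 30 infected
Step 5: +1 new -> 31 infected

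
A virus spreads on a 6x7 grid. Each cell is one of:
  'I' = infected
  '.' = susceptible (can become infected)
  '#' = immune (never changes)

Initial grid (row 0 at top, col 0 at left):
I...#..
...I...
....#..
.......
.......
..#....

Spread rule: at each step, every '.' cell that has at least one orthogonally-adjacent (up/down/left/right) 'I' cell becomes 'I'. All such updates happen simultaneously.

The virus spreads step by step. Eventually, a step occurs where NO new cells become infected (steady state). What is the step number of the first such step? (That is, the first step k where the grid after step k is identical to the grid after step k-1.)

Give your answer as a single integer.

Step 0 (initial): 2 infected
Step 1: +6 new -> 8 infected
Step 2: +6 new -> 14 infected
Step 3: +8 new -> 22 infected
Step 4: +8 new -> 30 infected
Step 5: +5 new -> 35 infected
Step 6: +3 new -> 38 infected
Step 7: +1 new -> 39 infected
Step 8: +0 new -> 39 infected

Answer: 8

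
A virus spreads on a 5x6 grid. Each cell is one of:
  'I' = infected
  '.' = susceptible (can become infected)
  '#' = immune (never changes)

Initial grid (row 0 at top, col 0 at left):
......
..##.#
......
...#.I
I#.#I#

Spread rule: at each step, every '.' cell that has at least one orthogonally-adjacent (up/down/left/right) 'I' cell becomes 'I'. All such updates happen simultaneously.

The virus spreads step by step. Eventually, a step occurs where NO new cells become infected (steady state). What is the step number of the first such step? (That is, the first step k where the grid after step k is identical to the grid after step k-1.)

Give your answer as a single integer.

Answer: 7

Derivation:
Step 0 (initial): 3 infected
Step 1: +3 new -> 6 infected
Step 2: +3 new -> 9 infected
Step 3: +5 new -> 14 infected
Step 4: +5 new -> 19 infected
Step 5: +3 new -> 22 infected
Step 6: +1 new -> 23 infected
Step 7: +0 new -> 23 infected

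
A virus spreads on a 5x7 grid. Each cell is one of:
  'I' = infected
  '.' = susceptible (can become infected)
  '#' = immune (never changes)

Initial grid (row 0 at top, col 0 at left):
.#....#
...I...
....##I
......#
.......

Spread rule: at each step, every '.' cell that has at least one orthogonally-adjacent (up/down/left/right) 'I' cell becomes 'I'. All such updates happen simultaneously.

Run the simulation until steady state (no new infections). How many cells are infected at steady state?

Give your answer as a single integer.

Step 0 (initial): 2 infected
Step 1: +5 new -> 7 infected
Step 2: +6 new -> 13 infected
Step 3: +6 new -> 19 infected
Step 4: +6 new -> 25 infected
Step 5: +3 new -> 28 infected
Step 6: +2 new -> 30 infected
Step 7: +0 new -> 30 infected

Answer: 30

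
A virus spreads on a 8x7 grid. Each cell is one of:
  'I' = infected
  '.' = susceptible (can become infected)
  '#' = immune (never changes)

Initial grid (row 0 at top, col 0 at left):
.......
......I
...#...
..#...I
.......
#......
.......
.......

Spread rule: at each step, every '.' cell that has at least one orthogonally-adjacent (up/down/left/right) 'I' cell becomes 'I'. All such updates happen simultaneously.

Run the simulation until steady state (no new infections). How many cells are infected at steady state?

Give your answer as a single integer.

Step 0 (initial): 2 infected
Step 1: +5 new -> 7 infected
Step 2: +6 new -> 13 infected
Step 3: +7 new -> 20 infected
Step 4: +6 new -> 26 infected
Step 5: +7 new -> 33 infected
Step 6: +7 new -> 40 infected
Step 7: +7 new -> 47 infected
Step 8: +3 new -> 50 infected
Step 9: +2 new -> 52 infected
Step 10: +1 new -> 53 infected
Step 11: +0 new -> 53 infected

Answer: 53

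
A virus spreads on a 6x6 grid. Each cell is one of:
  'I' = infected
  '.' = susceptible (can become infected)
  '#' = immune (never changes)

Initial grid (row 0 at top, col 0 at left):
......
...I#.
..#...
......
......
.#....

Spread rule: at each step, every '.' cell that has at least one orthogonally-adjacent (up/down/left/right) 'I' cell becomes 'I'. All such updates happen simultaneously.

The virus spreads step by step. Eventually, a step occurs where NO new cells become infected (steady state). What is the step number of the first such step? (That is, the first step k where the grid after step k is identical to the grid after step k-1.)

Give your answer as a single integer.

Answer: 8

Derivation:
Step 0 (initial): 1 infected
Step 1: +3 new -> 4 infected
Step 2: +5 new -> 9 infected
Step 3: +8 new -> 17 infected
Step 4: +8 new -> 25 infected
Step 5: +5 new -> 30 infected
Step 6: +2 new -> 32 infected
Step 7: +1 new -> 33 infected
Step 8: +0 new -> 33 infected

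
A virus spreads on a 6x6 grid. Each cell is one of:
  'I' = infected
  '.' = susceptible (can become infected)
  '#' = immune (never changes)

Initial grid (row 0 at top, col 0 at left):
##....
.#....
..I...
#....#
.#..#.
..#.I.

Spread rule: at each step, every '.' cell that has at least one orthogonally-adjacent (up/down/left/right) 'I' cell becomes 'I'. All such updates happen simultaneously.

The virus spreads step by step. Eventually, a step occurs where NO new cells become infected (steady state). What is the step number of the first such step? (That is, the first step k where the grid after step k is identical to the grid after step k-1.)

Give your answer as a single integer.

Answer: 6

Derivation:
Step 0 (initial): 2 infected
Step 1: +6 new -> 8 infected
Step 2: +9 new -> 17 infected
Step 3: +5 new -> 22 infected
Step 4: +2 new -> 24 infected
Step 5: +1 new -> 25 infected
Step 6: +0 new -> 25 infected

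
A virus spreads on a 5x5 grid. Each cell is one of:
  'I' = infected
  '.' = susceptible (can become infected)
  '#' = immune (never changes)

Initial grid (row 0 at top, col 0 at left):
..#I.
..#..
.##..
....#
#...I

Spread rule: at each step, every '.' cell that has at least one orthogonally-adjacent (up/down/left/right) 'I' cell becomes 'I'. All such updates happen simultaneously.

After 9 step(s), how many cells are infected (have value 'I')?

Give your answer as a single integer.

Step 0 (initial): 2 infected
Step 1: +3 new -> 5 infected
Step 2: +4 new -> 9 infected
Step 3: +3 new -> 12 infected
Step 4: +1 new -> 13 infected
Step 5: +1 new -> 14 infected
Step 6: +1 new -> 15 infected
Step 7: +1 new -> 16 infected
Step 8: +2 new -> 18 infected
Step 9: +1 new -> 19 infected

Answer: 19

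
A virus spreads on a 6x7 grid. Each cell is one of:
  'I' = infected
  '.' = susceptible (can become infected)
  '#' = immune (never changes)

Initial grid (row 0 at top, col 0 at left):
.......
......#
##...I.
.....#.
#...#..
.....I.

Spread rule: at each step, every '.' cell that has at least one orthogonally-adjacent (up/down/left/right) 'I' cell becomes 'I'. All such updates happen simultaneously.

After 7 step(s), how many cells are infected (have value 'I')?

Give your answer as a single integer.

Step 0 (initial): 2 infected
Step 1: +6 new -> 8 infected
Step 2: +7 new -> 15 infected
Step 3: +7 new -> 22 infected
Step 4: +5 new -> 27 infected
Step 5: +5 new -> 32 infected
Step 6: +3 new -> 35 infected
Step 7: +1 new -> 36 infected

Answer: 36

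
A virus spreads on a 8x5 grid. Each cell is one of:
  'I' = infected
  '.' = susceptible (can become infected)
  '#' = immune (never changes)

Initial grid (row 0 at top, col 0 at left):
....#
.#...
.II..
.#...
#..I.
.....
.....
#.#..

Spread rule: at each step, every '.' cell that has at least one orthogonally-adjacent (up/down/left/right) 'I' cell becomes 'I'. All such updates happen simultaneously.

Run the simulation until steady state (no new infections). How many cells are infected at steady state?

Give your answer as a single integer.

Answer: 34

Derivation:
Step 0 (initial): 3 infected
Step 1: +8 new -> 11 infected
Step 2: +10 new -> 21 infected
Step 3: +8 new -> 29 infected
Step 4: +3 new -> 32 infected
Step 5: +2 new -> 34 infected
Step 6: +0 new -> 34 infected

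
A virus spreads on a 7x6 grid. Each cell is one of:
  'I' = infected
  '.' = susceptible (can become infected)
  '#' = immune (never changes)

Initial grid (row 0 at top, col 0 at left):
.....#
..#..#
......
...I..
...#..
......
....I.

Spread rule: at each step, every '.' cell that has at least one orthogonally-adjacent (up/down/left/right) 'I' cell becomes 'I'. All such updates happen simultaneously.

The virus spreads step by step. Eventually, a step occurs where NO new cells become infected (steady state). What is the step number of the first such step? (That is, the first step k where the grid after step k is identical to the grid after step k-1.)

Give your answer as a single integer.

Step 0 (initial): 2 infected
Step 1: +6 new -> 8 infected
Step 2: +10 new -> 18 infected
Step 3: +9 new -> 27 infected
Step 4: +7 new -> 34 infected
Step 5: +3 new -> 37 infected
Step 6: +1 new -> 38 infected
Step 7: +0 new -> 38 infected

Answer: 7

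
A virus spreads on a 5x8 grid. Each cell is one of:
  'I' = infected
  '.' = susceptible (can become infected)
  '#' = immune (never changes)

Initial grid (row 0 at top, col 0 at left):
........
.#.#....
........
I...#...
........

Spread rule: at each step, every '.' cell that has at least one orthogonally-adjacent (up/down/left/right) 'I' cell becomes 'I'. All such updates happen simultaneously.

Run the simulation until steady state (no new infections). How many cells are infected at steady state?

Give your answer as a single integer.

Answer: 37

Derivation:
Step 0 (initial): 1 infected
Step 1: +3 new -> 4 infected
Step 2: +4 new -> 8 infected
Step 3: +4 new -> 12 infected
Step 4: +4 new -> 16 infected
Step 5: +3 new -> 19 infected
Step 6: +4 new -> 23 infected
Step 7: +5 new -> 28 infected
Step 8: +5 new -> 33 infected
Step 9: +3 new -> 36 infected
Step 10: +1 new -> 37 infected
Step 11: +0 new -> 37 infected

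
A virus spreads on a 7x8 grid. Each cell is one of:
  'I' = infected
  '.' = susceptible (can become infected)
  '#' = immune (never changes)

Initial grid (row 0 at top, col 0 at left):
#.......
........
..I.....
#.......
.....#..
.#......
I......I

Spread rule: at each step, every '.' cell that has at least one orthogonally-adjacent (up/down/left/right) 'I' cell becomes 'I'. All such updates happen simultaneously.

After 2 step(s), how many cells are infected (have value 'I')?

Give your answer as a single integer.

Step 0 (initial): 3 infected
Step 1: +8 new -> 11 infected
Step 2: +13 new -> 24 infected

Answer: 24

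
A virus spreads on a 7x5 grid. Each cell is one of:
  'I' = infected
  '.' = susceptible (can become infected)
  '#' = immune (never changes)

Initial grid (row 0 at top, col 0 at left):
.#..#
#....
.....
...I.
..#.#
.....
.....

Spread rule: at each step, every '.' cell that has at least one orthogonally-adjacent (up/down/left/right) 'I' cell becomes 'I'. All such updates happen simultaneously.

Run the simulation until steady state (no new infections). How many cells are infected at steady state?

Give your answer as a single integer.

Answer: 29

Derivation:
Step 0 (initial): 1 infected
Step 1: +4 new -> 5 infected
Step 2: +5 new -> 10 infected
Step 3: +9 new -> 19 infected
Step 4: +7 new -> 26 infected
Step 5: +2 new -> 28 infected
Step 6: +1 new -> 29 infected
Step 7: +0 new -> 29 infected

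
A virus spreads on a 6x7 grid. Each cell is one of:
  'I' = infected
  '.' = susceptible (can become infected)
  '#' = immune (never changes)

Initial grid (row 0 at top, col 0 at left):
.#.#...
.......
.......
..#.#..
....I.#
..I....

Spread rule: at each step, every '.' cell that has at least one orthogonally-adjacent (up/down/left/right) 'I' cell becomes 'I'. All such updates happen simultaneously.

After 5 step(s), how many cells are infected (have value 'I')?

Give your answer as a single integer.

Step 0 (initial): 2 infected
Step 1: +6 new -> 8 infected
Step 2: +5 new -> 13 infected
Step 3: +6 new -> 19 infected
Step 4: +7 new -> 26 infected
Step 5: +6 new -> 32 infected

Answer: 32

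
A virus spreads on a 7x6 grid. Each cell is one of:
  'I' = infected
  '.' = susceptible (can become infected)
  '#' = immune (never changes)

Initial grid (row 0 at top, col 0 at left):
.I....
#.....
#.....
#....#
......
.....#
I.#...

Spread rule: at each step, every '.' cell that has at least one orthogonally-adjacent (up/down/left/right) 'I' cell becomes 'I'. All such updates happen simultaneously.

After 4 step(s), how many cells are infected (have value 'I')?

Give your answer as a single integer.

Answer: 24

Derivation:
Step 0 (initial): 2 infected
Step 1: +5 new -> 7 infected
Step 2: +5 new -> 12 infected
Step 3: +6 new -> 18 infected
Step 4: +6 new -> 24 infected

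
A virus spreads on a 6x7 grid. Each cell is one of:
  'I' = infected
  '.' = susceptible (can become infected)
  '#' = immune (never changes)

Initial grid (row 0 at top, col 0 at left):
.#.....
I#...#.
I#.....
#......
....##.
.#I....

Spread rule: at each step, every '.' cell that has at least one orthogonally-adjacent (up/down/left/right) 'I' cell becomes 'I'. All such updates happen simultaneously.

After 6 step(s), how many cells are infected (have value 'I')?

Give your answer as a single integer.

Step 0 (initial): 3 infected
Step 1: +3 new -> 6 infected
Step 2: +4 new -> 10 infected
Step 3: +5 new -> 15 infected
Step 4: +5 new -> 20 infected
Step 5: +5 new -> 25 infected
Step 6: +4 new -> 29 infected

Answer: 29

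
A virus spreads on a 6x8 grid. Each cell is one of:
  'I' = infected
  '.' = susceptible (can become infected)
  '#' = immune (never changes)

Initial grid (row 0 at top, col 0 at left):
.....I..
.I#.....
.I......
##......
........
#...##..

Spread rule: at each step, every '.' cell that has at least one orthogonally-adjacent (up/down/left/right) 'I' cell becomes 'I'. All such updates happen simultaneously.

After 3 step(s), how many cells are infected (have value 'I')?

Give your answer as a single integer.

Answer: 26

Derivation:
Step 0 (initial): 3 infected
Step 1: +7 new -> 10 infected
Step 2: +9 new -> 19 infected
Step 3: +7 new -> 26 infected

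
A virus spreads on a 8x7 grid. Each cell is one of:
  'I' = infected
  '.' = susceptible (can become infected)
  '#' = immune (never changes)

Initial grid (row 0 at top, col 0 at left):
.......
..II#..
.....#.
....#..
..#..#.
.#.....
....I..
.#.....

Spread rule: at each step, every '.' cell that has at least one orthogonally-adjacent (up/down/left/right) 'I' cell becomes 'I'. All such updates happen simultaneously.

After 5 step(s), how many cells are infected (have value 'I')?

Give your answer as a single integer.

Answer: 47

Derivation:
Step 0 (initial): 3 infected
Step 1: +9 new -> 12 infected
Step 2: +14 new -> 26 infected
Step 3: +10 new -> 36 infected
Step 4: +6 new -> 42 infected
Step 5: +5 new -> 47 infected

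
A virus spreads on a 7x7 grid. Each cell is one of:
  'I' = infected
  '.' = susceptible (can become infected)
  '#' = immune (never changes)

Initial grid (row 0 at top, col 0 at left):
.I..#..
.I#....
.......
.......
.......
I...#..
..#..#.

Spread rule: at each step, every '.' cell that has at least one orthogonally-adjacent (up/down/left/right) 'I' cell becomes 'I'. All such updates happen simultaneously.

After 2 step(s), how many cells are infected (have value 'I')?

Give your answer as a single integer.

Answer: 18

Derivation:
Step 0 (initial): 3 infected
Step 1: +7 new -> 10 infected
Step 2: +8 new -> 18 infected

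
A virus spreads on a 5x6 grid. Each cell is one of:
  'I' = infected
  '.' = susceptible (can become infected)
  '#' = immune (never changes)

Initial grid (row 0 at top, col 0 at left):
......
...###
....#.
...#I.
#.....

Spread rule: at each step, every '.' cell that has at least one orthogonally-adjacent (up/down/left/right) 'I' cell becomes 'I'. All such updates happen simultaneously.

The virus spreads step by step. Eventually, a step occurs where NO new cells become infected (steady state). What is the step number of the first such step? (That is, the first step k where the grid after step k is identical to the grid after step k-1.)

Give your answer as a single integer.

Step 0 (initial): 1 infected
Step 1: +2 new -> 3 infected
Step 2: +3 new -> 6 infected
Step 3: +1 new -> 7 infected
Step 4: +2 new -> 9 infected
Step 5: +2 new -> 11 infected
Step 6: +4 new -> 15 infected
Step 7: +3 new -> 18 infected
Step 8: +3 new -> 21 infected
Step 9: +2 new -> 23 infected
Step 10: +1 new -> 24 infected
Step 11: +0 new -> 24 infected

Answer: 11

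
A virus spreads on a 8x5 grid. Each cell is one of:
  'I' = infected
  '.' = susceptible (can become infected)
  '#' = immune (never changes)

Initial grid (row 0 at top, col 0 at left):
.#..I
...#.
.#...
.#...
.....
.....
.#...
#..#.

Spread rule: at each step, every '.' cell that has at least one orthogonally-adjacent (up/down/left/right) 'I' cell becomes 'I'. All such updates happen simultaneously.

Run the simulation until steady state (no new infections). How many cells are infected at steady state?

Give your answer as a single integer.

Answer: 33

Derivation:
Step 0 (initial): 1 infected
Step 1: +2 new -> 3 infected
Step 2: +2 new -> 5 infected
Step 3: +3 new -> 8 infected
Step 4: +4 new -> 12 infected
Step 5: +4 new -> 16 infected
Step 6: +5 new -> 21 infected
Step 7: +5 new -> 26 infected
Step 8: +3 new -> 29 infected
Step 9: +2 new -> 31 infected
Step 10: +2 new -> 33 infected
Step 11: +0 new -> 33 infected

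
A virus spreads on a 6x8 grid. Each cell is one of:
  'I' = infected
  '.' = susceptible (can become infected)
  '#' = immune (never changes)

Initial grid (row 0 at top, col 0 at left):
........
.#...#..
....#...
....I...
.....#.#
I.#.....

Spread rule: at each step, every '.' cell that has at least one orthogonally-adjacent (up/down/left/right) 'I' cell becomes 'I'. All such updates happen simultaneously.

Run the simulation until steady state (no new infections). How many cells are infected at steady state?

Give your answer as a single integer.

Answer: 42

Derivation:
Step 0 (initial): 2 infected
Step 1: +5 new -> 7 infected
Step 2: +8 new -> 15 infected
Step 3: +10 new -> 25 infected
Step 4: +8 new -> 33 infected
Step 5: +6 new -> 39 infected
Step 6: +3 new -> 42 infected
Step 7: +0 new -> 42 infected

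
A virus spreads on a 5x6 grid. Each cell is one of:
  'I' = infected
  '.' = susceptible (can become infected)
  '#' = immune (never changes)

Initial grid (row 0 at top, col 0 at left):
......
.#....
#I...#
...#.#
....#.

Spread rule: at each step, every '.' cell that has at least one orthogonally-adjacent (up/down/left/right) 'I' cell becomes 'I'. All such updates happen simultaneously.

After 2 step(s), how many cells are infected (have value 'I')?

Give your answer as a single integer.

Answer: 8

Derivation:
Step 0 (initial): 1 infected
Step 1: +2 new -> 3 infected
Step 2: +5 new -> 8 infected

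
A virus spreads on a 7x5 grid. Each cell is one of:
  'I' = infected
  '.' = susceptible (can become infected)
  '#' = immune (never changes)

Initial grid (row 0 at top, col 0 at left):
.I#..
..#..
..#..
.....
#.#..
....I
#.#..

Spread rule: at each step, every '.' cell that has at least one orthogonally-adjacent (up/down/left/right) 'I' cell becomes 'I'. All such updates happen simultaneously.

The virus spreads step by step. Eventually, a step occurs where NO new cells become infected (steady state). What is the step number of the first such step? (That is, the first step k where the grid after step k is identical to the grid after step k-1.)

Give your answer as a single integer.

Step 0 (initial): 2 infected
Step 1: +5 new -> 7 infected
Step 2: +6 new -> 13 infected
Step 3: +5 new -> 18 infected
Step 4: +7 new -> 25 infected
Step 5: +2 new -> 27 infected
Step 6: +1 new -> 28 infected
Step 7: +0 new -> 28 infected

Answer: 7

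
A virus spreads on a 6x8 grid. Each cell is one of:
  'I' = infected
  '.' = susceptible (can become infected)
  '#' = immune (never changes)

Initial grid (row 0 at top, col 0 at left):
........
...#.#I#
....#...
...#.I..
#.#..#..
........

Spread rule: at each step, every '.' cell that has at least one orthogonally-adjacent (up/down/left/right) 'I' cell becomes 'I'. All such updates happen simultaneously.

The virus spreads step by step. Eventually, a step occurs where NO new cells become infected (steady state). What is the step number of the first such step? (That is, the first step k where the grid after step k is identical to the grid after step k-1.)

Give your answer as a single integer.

Step 0 (initial): 2 infected
Step 1: +5 new -> 7 infected
Step 2: +6 new -> 13 infected
Step 3: +5 new -> 18 infected
Step 4: +5 new -> 23 infected
Step 5: +2 new -> 25 infected
Step 6: +3 new -> 28 infected
Step 7: +5 new -> 33 infected
Step 8: +5 new -> 38 infected
Step 9: +2 new -> 40 infected
Step 10: +0 new -> 40 infected

Answer: 10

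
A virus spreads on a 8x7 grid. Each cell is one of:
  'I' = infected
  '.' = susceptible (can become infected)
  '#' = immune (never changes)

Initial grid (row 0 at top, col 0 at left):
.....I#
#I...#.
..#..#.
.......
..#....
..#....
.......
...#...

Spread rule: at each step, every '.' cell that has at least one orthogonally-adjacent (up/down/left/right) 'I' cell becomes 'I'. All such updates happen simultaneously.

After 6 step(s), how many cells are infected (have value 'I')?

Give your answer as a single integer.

Answer: 34

Derivation:
Step 0 (initial): 2 infected
Step 1: +4 new -> 6 infected
Step 2: +7 new -> 13 infected
Step 3: +5 new -> 18 infected
Step 4: +4 new -> 22 infected
Step 5: +5 new -> 27 infected
Step 6: +7 new -> 34 infected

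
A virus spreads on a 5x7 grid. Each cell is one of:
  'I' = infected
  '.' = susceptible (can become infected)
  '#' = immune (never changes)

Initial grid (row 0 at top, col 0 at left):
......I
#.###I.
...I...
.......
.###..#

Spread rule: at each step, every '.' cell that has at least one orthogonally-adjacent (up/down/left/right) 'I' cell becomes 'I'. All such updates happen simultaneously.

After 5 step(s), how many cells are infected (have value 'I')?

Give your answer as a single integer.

Answer: 27

Derivation:
Step 0 (initial): 3 infected
Step 1: +6 new -> 9 infected
Step 2: +6 new -> 15 infected
Step 3: +7 new -> 22 infected
Step 4: +3 new -> 25 infected
Step 5: +2 new -> 27 infected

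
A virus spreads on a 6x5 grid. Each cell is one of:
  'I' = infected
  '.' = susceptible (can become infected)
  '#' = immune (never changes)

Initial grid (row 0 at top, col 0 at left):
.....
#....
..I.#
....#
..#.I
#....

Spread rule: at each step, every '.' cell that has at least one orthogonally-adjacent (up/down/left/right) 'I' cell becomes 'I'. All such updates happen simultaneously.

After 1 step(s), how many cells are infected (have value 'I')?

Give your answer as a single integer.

Answer: 8

Derivation:
Step 0 (initial): 2 infected
Step 1: +6 new -> 8 infected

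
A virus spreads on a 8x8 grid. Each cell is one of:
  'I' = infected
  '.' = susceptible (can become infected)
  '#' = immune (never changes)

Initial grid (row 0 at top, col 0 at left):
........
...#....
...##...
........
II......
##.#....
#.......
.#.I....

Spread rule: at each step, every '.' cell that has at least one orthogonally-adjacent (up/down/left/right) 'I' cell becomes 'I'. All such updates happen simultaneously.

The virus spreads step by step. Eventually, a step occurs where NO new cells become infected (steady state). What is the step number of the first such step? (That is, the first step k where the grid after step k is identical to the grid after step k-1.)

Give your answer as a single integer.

Step 0 (initial): 3 infected
Step 1: +6 new -> 9 infected
Step 2: +8 new -> 17 infected
Step 3: +9 new -> 26 infected
Step 4: +8 new -> 34 infected
Step 5: +5 new -> 39 infected
Step 6: +5 new -> 44 infected
Step 7: +4 new -> 48 infected
Step 8: +4 new -> 52 infected
Step 9: +2 new -> 54 infected
Step 10: +1 new -> 55 infected
Step 11: +0 new -> 55 infected

Answer: 11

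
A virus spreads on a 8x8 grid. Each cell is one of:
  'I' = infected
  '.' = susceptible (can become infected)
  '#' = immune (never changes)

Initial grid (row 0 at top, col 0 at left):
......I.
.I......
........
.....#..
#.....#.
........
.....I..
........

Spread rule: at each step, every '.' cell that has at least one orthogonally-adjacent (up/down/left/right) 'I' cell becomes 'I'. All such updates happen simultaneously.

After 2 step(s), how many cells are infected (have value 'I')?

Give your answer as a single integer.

Answer: 31

Derivation:
Step 0 (initial): 3 infected
Step 1: +11 new -> 14 infected
Step 2: +17 new -> 31 infected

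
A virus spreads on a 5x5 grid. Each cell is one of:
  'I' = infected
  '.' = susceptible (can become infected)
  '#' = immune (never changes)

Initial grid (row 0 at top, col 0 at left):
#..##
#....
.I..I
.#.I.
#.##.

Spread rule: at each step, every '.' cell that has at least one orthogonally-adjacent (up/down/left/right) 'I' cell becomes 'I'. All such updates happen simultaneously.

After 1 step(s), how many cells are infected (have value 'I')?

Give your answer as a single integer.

Answer: 10

Derivation:
Step 0 (initial): 3 infected
Step 1: +7 new -> 10 infected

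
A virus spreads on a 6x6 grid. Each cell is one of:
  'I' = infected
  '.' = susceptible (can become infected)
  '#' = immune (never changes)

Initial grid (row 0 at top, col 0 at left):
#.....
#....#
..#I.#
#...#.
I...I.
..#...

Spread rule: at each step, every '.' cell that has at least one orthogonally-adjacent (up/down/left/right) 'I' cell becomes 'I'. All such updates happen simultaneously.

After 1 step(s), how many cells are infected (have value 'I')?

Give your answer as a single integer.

Answer: 11

Derivation:
Step 0 (initial): 3 infected
Step 1: +8 new -> 11 infected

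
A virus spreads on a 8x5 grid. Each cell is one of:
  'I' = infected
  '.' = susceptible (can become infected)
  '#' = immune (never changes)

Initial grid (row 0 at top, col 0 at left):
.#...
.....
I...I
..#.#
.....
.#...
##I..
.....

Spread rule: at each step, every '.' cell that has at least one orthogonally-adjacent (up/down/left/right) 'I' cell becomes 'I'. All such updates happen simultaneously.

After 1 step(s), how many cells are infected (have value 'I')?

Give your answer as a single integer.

Answer: 11

Derivation:
Step 0 (initial): 3 infected
Step 1: +8 new -> 11 infected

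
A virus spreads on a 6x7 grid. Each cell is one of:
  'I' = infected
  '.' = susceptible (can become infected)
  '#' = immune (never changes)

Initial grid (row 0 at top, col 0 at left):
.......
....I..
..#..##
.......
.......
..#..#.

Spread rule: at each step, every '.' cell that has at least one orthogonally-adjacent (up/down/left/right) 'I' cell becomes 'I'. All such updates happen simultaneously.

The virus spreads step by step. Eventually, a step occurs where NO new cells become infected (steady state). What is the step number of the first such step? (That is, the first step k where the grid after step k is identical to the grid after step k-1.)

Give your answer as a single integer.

Answer: 9

Derivation:
Step 0 (initial): 1 infected
Step 1: +4 new -> 5 infected
Step 2: +6 new -> 11 infected
Step 3: +6 new -> 17 infected
Step 4: +8 new -> 25 infected
Step 5: +6 new -> 31 infected
Step 6: +3 new -> 34 infected
Step 7: +2 new -> 36 infected
Step 8: +1 new -> 37 infected
Step 9: +0 new -> 37 infected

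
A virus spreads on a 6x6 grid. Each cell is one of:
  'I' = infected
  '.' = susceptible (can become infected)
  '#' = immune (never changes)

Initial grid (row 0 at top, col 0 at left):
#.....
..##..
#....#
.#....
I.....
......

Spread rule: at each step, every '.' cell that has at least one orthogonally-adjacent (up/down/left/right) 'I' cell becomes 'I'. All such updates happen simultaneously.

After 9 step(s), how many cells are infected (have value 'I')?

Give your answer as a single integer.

Step 0 (initial): 1 infected
Step 1: +3 new -> 4 infected
Step 2: +2 new -> 6 infected
Step 3: +3 new -> 9 infected
Step 4: +4 new -> 13 infected
Step 5: +5 new -> 18 infected
Step 6: +4 new -> 22 infected
Step 7: +3 new -> 25 infected
Step 8: +3 new -> 28 infected
Step 9: +2 new -> 30 infected

Answer: 30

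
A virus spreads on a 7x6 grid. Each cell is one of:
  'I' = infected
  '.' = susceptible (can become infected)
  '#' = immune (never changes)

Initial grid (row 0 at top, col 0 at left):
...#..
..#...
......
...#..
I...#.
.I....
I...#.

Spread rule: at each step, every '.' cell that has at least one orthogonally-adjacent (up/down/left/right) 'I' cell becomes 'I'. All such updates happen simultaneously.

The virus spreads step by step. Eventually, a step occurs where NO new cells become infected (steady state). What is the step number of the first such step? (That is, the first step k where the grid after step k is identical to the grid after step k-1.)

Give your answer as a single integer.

Answer: 10

Derivation:
Step 0 (initial): 3 infected
Step 1: +5 new -> 8 infected
Step 2: +5 new -> 13 infected
Step 3: +6 new -> 19 infected
Step 4: +4 new -> 23 infected
Step 5: +4 new -> 27 infected
Step 6: +4 new -> 31 infected
Step 7: +3 new -> 34 infected
Step 8: +2 new -> 36 infected
Step 9: +1 new -> 37 infected
Step 10: +0 new -> 37 infected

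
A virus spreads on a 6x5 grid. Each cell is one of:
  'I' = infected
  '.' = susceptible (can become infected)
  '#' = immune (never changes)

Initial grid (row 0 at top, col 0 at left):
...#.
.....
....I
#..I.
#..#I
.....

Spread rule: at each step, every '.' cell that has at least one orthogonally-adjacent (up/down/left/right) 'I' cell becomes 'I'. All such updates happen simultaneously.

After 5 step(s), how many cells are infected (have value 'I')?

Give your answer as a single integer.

Step 0 (initial): 3 infected
Step 1: +5 new -> 8 infected
Step 2: +6 new -> 14 infected
Step 3: +4 new -> 18 infected
Step 4: +4 new -> 22 infected
Step 5: +3 new -> 25 infected

Answer: 25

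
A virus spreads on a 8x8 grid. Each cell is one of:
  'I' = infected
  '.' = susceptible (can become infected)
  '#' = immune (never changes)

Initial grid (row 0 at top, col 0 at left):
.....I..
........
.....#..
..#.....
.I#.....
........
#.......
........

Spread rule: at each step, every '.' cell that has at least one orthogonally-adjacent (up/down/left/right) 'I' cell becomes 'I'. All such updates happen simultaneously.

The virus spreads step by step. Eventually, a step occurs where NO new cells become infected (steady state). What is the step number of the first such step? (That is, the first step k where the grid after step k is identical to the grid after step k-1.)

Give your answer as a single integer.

Answer: 10

Derivation:
Step 0 (initial): 2 infected
Step 1: +6 new -> 8 infected
Step 2: +9 new -> 17 infected
Step 3: +11 new -> 28 infected
Step 4: +12 new -> 40 infected
Step 5: +9 new -> 49 infected
Step 6: +5 new -> 54 infected
Step 7: +3 new -> 57 infected
Step 8: +2 new -> 59 infected
Step 9: +1 new -> 60 infected
Step 10: +0 new -> 60 infected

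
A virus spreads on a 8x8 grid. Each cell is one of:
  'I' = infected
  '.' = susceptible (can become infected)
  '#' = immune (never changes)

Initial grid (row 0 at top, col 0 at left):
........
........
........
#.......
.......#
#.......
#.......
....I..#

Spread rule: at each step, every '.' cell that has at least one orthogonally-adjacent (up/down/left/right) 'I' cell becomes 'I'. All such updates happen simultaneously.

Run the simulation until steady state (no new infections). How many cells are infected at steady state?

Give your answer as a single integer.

Step 0 (initial): 1 infected
Step 1: +3 new -> 4 infected
Step 2: +5 new -> 9 infected
Step 3: +6 new -> 15 infected
Step 4: +8 new -> 23 infected
Step 5: +7 new -> 30 infected
Step 6: +6 new -> 36 infected
Step 7: +8 new -> 44 infected
Step 8: +6 new -> 50 infected
Step 9: +5 new -> 55 infected
Step 10: +3 new -> 58 infected
Step 11: +1 new -> 59 infected
Step 12: +0 new -> 59 infected

Answer: 59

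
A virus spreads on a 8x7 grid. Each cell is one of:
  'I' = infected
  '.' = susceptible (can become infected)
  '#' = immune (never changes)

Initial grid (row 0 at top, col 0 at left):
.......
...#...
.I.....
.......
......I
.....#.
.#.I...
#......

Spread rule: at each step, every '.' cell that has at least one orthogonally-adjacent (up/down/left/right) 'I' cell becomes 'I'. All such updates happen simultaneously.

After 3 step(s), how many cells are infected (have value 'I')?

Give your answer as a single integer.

Answer: 44

Derivation:
Step 0 (initial): 3 infected
Step 1: +11 new -> 14 infected
Step 2: +17 new -> 31 infected
Step 3: +13 new -> 44 infected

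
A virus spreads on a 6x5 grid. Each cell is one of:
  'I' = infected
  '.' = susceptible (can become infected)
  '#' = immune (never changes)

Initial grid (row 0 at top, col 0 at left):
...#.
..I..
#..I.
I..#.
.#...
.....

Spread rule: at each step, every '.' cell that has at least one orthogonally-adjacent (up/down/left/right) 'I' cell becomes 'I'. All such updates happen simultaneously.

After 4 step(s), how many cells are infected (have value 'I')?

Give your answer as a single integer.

Answer: 25

Derivation:
Step 0 (initial): 3 infected
Step 1: +7 new -> 10 infected
Step 2: +7 new -> 17 infected
Step 3: +5 new -> 22 infected
Step 4: +3 new -> 25 infected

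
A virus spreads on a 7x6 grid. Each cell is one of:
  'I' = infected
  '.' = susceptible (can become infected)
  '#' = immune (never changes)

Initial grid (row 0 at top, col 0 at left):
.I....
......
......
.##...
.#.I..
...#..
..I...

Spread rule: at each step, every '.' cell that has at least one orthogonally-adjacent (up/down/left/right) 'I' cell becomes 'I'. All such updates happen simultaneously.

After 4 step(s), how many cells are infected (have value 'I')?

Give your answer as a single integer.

Step 0 (initial): 3 infected
Step 1: +9 new -> 12 infected
Step 2: +11 new -> 23 infected
Step 3: +9 new -> 32 infected
Step 4: +5 new -> 37 infected

Answer: 37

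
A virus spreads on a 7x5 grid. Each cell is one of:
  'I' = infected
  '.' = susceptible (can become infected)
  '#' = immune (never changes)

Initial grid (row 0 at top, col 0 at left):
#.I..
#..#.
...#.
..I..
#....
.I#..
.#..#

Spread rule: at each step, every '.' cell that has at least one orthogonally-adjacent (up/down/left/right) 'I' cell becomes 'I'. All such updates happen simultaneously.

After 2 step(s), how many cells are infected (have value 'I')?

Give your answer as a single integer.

Answer: 19

Derivation:
Step 0 (initial): 3 infected
Step 1: +9 new -> 12 infected
Step 2: +7 new -> 19 infected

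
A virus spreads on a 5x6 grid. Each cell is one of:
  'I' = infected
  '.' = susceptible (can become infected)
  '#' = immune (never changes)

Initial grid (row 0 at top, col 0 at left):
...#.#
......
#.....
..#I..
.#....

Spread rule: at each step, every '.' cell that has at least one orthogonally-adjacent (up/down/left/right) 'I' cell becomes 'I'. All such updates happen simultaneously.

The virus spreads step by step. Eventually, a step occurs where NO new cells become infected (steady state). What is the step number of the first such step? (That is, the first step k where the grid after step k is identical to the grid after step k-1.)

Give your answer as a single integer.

Step 0 (initial): 1 infected
Step 1: +3 new -> 4 infected
Step 2: +6 new -> 10 infected
Step 3: +5 new -> 15 infected
Step 4: +5 new -> 20 infected
Step 5: +3 new -> 23 infected
Step 6: +2 new -> 25 infected
Step 7: +0 new -> 25 infected

Answer: 7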